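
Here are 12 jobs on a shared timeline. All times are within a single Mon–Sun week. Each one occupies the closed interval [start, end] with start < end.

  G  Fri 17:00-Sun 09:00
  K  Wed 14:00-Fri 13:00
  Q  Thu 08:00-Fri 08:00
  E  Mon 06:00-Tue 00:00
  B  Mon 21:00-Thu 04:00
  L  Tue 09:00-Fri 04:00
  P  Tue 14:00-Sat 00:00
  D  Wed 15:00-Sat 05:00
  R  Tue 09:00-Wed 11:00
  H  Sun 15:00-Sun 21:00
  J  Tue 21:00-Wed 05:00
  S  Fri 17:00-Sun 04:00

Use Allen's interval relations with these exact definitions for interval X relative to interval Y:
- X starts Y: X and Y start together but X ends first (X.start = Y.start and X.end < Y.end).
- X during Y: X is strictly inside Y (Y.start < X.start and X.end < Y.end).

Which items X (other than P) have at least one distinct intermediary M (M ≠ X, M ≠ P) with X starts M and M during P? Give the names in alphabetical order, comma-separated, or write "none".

Target P = [Tue 14:00, Sat 00:00].
Intermediaries M with M during P: J, K, Q.
Via J — items with X starts J: none.
Via K — items with X starts K: none.
Via Q — items with X starts Q: none.
Union: none.

none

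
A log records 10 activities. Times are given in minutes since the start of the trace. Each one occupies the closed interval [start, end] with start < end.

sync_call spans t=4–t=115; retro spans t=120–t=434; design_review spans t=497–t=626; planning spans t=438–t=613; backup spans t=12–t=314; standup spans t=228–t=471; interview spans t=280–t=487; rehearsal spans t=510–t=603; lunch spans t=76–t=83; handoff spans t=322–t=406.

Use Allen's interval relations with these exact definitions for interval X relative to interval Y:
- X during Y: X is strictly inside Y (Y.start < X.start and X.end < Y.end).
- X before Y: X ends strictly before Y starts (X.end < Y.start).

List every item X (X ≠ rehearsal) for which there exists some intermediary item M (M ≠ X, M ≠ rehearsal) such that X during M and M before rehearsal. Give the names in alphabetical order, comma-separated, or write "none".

handoff, lunch

Target rehearsal = [t=510, t=603].
Intermediaries M with M before rehearsal: backup, handoff, interview, lunch, retro, standup, sync_call.
Via backup — items with X during backup: lunch.
Via handoff — items with X during handoff: none.
Via interview — items with X during interview: handoff.
Via lunch — items with X during lunch: none.
Via retro — items with X during retro: handoff.
Via standup — items with X during standup: handoff.
Via sync_call — items with X during sync_call: lunch.
Union: handoff, lunch.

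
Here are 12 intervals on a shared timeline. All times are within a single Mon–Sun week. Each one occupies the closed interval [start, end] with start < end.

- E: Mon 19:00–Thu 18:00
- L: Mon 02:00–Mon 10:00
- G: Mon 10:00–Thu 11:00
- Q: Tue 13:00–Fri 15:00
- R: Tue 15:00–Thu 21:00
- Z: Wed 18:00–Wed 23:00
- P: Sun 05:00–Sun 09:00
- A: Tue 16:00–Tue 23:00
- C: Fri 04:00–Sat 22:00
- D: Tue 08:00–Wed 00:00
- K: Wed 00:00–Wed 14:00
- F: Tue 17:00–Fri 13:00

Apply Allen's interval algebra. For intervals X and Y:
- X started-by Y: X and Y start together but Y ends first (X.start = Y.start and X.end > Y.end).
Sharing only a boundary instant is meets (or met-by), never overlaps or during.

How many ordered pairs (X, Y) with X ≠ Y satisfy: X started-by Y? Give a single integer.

0

Checking all 132 ordered pairs for relation 'started-by'; matching pairs in alphabetical order:
No pair satisfies it.
Count: 0.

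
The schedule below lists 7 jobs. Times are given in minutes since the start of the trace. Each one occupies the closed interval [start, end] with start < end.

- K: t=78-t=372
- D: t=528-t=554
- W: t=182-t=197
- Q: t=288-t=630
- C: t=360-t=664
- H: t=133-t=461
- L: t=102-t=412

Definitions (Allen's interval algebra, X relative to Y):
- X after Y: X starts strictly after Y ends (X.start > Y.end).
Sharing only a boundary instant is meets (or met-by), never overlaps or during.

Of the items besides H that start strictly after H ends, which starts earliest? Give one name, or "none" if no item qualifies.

Target H = [t=133, t=461].
C [t=360, t=664] → overlapped-by → excluded.
D [t=528, t=554] → after → candidate.
K [t=78, t=372] → overlaps → excluded.
L [t=102, t=412] → overlaps → excluded.
Q [t=288, t=630] → overlapped-by → excluded.
W [t=182, t=197] → during → excluded.
Among candidates, earliest start is t=528 → D.

D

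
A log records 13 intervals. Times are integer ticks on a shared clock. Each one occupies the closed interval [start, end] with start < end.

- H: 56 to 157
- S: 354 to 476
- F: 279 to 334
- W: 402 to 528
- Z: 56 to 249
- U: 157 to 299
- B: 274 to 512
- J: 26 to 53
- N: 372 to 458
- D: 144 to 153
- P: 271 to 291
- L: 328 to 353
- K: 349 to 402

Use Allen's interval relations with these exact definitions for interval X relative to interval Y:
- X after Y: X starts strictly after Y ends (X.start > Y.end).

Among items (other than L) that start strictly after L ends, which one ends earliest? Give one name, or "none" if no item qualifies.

N

Target L = [328, 353].
B [274, 512] → contains → excluded.
D [144, 153] → before → excluded.
F [279, 334] → overlaps → excluded.
H [56, 157] → before → excluded.
J [26, 53] → before → excluded.
K [349, 402] → overlapped-by → excluded.
N [372, 458] → after → candidate.
P [271, 291] → before → excluded.
S [354, 476] → after → candidate.
U [157, 299] → before → excluded.
W [402, 528] → after → candidate.
Z [56, 249] → before → excluded.
Among candidates, earliest end is 458 → N.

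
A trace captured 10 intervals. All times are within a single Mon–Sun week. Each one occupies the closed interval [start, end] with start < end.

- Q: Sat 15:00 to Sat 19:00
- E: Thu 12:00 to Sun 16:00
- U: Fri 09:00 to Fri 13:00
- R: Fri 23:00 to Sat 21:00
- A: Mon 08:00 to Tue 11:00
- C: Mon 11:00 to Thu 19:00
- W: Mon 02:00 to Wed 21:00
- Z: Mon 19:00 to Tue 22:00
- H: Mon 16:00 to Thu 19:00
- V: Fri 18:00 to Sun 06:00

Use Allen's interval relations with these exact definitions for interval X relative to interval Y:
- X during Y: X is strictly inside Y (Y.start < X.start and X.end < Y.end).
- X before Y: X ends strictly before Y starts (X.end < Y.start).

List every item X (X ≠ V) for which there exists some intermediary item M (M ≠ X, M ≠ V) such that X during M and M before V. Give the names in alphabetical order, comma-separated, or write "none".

A, Z

Target V = [Fri 18:00, Sun 06:00].
Intermediaries M with M before V: A, C, H, U, W, Z.
Via A — items with X during A: none.
Via C — items with X during C: Z.
Via H — items with X during H: Z.
Via U — items with X during U: none.
Via W — items with X during W: A, Z.
Via Z — items with X during Z: none.
Union: A, Z.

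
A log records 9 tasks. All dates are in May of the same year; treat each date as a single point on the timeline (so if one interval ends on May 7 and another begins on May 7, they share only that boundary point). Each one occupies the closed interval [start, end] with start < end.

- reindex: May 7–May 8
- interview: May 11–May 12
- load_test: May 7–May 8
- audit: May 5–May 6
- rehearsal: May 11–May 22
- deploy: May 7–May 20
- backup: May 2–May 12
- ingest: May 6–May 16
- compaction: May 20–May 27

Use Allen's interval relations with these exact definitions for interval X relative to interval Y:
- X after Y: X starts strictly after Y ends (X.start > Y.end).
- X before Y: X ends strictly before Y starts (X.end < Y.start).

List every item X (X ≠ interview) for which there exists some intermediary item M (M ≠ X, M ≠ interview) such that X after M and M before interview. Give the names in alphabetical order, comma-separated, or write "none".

Target interview = [May 11, May 12].
Intermediaries M with M before interview: audit, load_test, reindex.
Via audit — items with X after audit: compaction, deploy, load_test, rehearsal, reindex.
Via load_test — items with X after load_test: compaction, rehearsal.
Via reindex — items with X after reindex: compaction, rehearsal.
Union: compaction, deploy, load_test, rehearsal, reindex.

compaction, deploy, load_test, rehearsal, reindex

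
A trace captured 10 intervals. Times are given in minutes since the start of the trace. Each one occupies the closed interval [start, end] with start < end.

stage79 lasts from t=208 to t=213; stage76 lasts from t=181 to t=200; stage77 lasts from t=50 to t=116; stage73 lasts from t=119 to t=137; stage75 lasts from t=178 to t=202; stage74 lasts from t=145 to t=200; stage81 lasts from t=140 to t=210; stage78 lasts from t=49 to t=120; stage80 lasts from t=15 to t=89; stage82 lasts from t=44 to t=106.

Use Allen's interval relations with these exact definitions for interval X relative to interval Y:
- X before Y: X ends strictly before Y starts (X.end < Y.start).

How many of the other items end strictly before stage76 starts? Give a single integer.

Target stage76 = [t=181, t=200].
stage73 [t=119, t=137] → before → counts.
stage74 [t=145, t=200] → finished-by → no.
stage75 [t=178, t=202] → contains → no.
stage77 [t=50, t=116] → before → counts.
stage78 [t=49, t=120] → before → counts.
stage79 [t=208, t=213] → after → no.
stage80 [t=15, t=89] → before → counts.
stage81 [t=140, t=210] → contains → no.
stage82 [t=44, t=106] → before → counts.
Total: 5.

5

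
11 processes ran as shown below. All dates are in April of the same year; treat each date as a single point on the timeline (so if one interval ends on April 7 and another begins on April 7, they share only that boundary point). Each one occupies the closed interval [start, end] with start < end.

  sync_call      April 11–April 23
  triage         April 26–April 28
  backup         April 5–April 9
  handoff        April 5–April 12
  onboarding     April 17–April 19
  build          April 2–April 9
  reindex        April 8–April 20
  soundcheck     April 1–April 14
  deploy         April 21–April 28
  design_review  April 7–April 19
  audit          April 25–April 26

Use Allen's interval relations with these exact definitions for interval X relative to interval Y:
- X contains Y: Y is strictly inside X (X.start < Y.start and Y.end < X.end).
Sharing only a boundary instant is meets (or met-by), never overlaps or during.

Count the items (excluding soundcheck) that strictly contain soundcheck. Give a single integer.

0

Target soundcheck = [April 1, April 14].
audit [April 25, April 26] → after → no.
backup [April 5, April 9] → during → no.
build [April 2, April 9] → during → no.
deploy [April 21, April 28] → after → no.
design_review [April 7, April 19] → overlapped-by → no.
handoff [April 5, April 12] → during → no.
onboarding [April 17, April 19] → after → no.
reindex [April 8, April 20] → overlapped-by → no.
sync_call [April 11, April 23] → overlapped-by → no.
triage [April 26, April 28] → after → no.
Total: 0.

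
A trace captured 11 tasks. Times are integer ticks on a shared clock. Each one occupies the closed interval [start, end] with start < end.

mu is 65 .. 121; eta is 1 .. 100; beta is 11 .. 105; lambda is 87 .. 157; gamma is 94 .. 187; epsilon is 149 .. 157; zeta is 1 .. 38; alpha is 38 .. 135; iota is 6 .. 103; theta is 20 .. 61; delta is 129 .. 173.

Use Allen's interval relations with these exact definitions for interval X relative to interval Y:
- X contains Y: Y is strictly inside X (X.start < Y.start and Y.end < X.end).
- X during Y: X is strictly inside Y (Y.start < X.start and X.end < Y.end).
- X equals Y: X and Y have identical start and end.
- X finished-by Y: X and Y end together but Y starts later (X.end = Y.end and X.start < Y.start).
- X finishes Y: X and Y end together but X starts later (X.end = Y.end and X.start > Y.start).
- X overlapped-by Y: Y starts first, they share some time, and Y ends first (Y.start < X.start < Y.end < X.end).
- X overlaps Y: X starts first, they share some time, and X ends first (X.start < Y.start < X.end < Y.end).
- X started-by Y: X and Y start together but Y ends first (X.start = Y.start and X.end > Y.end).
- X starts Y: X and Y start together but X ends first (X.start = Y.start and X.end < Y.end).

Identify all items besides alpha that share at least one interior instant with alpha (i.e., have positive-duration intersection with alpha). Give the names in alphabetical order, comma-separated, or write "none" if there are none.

Target alpha = [38, 135].
beta [11, 105] → overlaps → yes.
delta [129, 173] → overlapped-by → yes.
epsilon [149, 157] → after → no.
eta [1, 100] → overlaps → yes.
gamma [94, 187] → overlapped-by → yes.
iota [6, 103] → overlaps → yes.
lambda [87, 157] → overlapped-by → yes.
mu [65, 121] → during → yes.
theta [20, 61] → overlaps → yes.
zeta [1, 38] → meets → no.
Result: beta, delta, eta, gamma, iota, lambda, mu, theta.

beta, delta, eta, gamma, iota, lambda, mu, theta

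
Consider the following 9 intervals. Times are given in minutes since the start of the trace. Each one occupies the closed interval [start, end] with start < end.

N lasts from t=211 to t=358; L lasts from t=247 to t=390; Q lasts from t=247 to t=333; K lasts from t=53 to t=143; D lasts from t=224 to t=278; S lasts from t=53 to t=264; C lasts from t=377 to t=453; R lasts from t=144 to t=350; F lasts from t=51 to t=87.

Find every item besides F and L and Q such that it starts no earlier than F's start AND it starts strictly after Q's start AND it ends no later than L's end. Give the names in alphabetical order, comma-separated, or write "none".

none

Conditions: its start is no earlier than F's start (X.start >= t=51) AND its start is strictly after Q's start (X.start > t=247) AND its end is no later than L's end (X.end <= t=390).
C: start t=377 >= t=51? ✓; start t=377 > t=247? ✓; end t=453 <= t=390? ✗ → no.
D: start t=224 >= t=51? ✓; start t=224 > t=247? ✗; end t=278 <= t=390? ✓ → no.
K: start t=53 >= t=51? ✓; start t=53 > t=247? ✗; end t=143 <= t=390? ✓ → no.
N: start t=211 >= t=51? ✓; start t=211 > t=247? ✗; end t=358 <= t=390? ✓ → no.
R: start t=144 >= t=51? ✓; start t=144 > t=247? ✗; end t=350 <= t=390? ✓ → no.
S: start t=53 >= t=51? ✓; start t=53 > t=247? ✗; end t=264 <= t=390? ✓ → no.
Result: none.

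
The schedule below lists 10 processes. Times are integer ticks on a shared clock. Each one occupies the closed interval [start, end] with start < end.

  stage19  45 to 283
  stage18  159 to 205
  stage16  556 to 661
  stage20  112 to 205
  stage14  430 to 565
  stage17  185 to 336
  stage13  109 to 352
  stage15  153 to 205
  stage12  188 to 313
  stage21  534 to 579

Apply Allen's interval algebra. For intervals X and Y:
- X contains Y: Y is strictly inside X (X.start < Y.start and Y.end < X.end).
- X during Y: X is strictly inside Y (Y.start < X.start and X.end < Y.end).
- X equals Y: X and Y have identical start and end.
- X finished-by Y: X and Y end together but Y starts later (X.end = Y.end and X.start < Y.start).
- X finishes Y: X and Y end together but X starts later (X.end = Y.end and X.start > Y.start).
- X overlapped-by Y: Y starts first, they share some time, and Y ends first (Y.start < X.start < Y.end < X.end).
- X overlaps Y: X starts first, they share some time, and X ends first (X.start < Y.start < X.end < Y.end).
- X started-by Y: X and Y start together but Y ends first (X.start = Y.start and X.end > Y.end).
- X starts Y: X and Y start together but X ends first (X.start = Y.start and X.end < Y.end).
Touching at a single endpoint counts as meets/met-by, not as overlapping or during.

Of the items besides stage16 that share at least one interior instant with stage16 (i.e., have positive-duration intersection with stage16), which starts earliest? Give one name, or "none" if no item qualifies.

Target stage16 = [556, 661].
stage12 [188, 313] → before → excluded.
stage13 [109, 352] → before → excluded.
stage14 [430, 565] → overlaps → candidate.
stage15 [153, 205] → before → excluded.
stage17 [185, 336] → before → excluded.
stage18 [159, 205] → before → excluded.
stage19 [45, 283] → before → excluded.
stage20 [112, 205] → before → excluded.
stage21 [534, 579] → overlaps → candidate.
Among candidates, earliest start is 430 → stage14.

stage14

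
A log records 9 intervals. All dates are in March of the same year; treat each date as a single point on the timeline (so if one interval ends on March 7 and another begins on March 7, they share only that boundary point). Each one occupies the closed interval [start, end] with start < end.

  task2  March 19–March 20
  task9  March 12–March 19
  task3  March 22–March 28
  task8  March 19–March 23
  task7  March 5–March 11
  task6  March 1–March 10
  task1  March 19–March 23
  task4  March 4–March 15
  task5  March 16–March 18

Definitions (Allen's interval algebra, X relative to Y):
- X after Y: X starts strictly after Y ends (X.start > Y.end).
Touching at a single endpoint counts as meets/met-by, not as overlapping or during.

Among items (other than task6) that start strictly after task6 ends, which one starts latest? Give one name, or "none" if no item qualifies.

Target task6 = [March 1, March 10].
task1 [March 19, March 23] → after → candidate.
task2 [March 19, March 20] → after → candidate.
task3 [March 22, March 28] → after → candidate.
task4 [March 4, March 15] → overlapped-by → excluded.
task5 [March 16, March 18] → after → candidate.
task7 [March 5, March 11] → overlapped-by → excluded.
task8 [March 19, March 23] → after → candidate.
task9 [March 12, March 19] → after → candidate.
Among candidates, latest start is March 22 → task3.

task3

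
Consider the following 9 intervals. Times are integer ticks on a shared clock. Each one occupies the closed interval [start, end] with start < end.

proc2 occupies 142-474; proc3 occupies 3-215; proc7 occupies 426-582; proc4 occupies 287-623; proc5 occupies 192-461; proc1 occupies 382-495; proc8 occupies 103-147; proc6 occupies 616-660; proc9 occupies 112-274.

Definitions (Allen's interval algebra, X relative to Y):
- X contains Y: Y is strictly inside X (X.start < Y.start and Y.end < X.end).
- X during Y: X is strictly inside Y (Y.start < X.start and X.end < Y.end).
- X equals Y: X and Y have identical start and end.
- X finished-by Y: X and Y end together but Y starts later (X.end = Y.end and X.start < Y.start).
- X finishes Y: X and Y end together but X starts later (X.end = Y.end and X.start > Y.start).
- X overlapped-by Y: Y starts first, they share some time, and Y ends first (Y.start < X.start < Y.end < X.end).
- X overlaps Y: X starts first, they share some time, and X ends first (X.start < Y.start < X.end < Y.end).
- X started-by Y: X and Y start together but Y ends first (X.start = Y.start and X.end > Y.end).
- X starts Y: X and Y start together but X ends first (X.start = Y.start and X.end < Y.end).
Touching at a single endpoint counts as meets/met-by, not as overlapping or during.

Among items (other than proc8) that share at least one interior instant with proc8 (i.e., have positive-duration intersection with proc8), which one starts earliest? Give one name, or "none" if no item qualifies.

Target proc8 = [103, 147].
proc1 [382, 495] → after → excluded.
proc2 [142, 474] → overlapped-by → candidate.
proc3 [3, 215] → contains → candidate.
proc4 [287, 623] → after → excluded.
proc5 [192, 461] → after → excluded.
proc6 [616, 660] → after → excluded.
proc7 [426, 582] → after → excluded.
proc9 [112, 274] → overlapped-by → candidate.
Among candidates, earliest start is 3 → proc3.

proc3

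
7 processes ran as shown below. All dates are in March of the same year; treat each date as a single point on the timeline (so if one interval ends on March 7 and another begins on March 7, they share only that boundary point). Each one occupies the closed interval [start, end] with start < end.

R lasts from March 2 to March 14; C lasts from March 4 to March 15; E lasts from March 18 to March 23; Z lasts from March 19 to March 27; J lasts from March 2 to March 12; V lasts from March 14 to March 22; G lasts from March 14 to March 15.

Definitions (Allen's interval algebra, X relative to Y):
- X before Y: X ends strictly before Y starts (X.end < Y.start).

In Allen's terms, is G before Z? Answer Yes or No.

G = [March 14, March 15], Z = [March 19, March 27].
Actual relation of G to Z: before.
Asked whether 'before' holds → Yes.

Yes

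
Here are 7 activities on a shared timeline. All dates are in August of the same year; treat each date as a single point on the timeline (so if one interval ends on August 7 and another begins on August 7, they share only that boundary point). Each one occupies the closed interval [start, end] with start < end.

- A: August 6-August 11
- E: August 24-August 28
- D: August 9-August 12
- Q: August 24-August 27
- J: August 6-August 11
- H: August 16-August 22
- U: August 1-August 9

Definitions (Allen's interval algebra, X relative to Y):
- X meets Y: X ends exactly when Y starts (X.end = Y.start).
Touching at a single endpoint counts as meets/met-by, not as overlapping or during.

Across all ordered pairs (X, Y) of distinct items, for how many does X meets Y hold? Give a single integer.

Checking all 42 ordered pairs for relation 'meets'; matching pairs in alphabetical order:
(U, D): U meets D ✓
Count: 1.

1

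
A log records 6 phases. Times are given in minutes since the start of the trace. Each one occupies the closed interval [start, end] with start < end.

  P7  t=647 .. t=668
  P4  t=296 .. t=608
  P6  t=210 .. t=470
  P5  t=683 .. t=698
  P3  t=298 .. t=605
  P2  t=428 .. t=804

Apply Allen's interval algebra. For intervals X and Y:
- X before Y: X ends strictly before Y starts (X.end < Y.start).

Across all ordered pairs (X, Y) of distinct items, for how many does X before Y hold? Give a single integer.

7

Checking all 30 ordered pairs for relation 'before'; matching pairs in alphabetical order:
(P3, P5): P3 before P5 ✓
(P3, P7): P3 before P7 ✓
(P4, P5): P4 before P5 ✓
(P4, P7): P4 before P7 ✓
(P6, P5): P6 before P5 ✓
(P6, P7): P6 before P7 ✓
(P7, P5): P7 before P5 ✓
Count: 7.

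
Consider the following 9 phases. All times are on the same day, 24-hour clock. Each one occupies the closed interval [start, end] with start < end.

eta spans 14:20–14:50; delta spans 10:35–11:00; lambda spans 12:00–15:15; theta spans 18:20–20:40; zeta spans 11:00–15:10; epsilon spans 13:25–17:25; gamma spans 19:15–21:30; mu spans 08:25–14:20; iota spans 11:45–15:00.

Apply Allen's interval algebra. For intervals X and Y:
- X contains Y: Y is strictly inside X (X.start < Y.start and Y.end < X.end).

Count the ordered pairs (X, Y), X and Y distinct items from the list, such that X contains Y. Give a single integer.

6

Checking all 72 ordered pairs for relation 'contains'; matching pairs in alphabetical order:
(epsilon, eta): epsilon contains eta ✓
(iota, eta): iota contains eta ✓
(lambda, eta): lambda contains eta ✓
(mu, delta): mu contains delta ✓
(zeta, eta): zeta contains eta ✓
(zeta, iota): zeta contains iota ✓
Count: 6.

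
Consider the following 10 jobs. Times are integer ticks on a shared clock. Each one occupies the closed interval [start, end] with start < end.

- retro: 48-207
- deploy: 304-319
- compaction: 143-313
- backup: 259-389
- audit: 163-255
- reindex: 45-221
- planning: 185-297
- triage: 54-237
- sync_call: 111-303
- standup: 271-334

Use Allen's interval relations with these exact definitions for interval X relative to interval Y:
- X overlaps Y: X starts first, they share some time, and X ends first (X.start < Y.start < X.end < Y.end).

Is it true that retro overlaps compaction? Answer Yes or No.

Yes

retro = [48, 207], compaction = [143, 313].
Actual relation of retro to compaction: overlaps.
Asked whether 'overlaps' holds → Yes.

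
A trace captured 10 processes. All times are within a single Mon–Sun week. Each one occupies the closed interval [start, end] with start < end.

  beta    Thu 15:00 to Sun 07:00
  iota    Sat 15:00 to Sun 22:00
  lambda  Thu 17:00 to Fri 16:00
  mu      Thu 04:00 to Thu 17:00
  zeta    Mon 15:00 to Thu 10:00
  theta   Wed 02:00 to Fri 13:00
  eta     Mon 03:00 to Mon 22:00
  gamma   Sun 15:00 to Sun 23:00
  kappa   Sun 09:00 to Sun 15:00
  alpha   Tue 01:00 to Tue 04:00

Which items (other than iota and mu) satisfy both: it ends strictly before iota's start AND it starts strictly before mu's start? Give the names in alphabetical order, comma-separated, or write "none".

Conditions: its end is strictly before iota's start (X.end < Sat 15:00) AND its start is strictly before mu's start (X.start < Thu 04:00).
alpha: end Tue 04:00 < Sat 15:00? ✓; start Tue 01:00 < Thu 04:00? ✓ → yes.
beta: end Sun 07:00 < Sat 15:00? ✗; start Thu 15:00 < Thu 04:00? ✗ → no.
eta: end Mon 22:00 < Sat 15:00? ✓; start Mon 03:00 < Thu 04:00? ✓ → yes.
gamma: end Sun 23:00 < Sat 15:00? ✗; start Sun 15:00 < Thu 04:00? ✗ → no.
kappa: end Sun 15:00 < Sat 15:00? ✗; start Sun 09:00 < Thu 04:00? ✗ → no.
lambda: end Fri 16:00 < Sat 15:00? ✓; start Thu 17:00 < Thu 04:00? ✗ → no.
theta: end Fri 13:00 < Sat 15:00? ✓; start Wed 02:00 < Thu 04:00? ✓ → yes.
zeta: end Thu 10:00 < Sat 15:00? ✓; start Mon 15:00 < Thu 04:00? ✓ → yes.
Result: alpha, eta, theta, zeta.

alpha, eta, theta, zeta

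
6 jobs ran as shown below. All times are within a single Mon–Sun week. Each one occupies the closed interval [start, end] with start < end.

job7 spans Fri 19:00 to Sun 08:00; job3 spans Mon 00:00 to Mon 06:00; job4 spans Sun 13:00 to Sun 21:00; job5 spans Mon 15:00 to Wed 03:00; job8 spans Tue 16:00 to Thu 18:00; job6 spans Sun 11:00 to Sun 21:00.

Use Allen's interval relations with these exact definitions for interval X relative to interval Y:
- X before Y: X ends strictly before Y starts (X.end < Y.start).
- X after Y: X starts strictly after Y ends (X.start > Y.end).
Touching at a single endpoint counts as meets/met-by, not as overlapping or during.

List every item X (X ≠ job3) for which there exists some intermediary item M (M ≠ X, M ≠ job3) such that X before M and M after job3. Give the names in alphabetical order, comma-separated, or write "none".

job5, job7, job8

Target job3 = [Mon 00:00, Mon 06:00].
Intermediaries M with M after job3: job4, job5, job6, job7, job8.
Via job4 — items with X before job4: job5, job7, job8.
Via job5 — items with X before job5: none.
Via job6 — items with X before job6: job5, job7, job8.
Via job7 — items with X before job7: job5, job8.
Via job8 — items with X before job8: none.
Union: job5, job7, job8.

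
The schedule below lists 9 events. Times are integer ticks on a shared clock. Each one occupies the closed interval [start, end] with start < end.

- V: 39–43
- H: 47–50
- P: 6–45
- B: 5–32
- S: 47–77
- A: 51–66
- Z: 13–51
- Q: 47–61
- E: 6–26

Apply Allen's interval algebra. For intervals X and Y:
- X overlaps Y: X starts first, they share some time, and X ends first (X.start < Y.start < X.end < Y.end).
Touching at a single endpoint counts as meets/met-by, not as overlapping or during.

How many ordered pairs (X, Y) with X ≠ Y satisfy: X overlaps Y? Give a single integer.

7

Checking all 72 ordered pairs for relation 'overlaps'; matching pairs in alphabetical order:
(B, P): B overlaps P ✓
(B, Z): B overlaps Z ✓
(E, Z): E overlaps Z ✓
(P, Z): P overlaps Z ✓
(Q, A): Q overlaps A ✓
(Z, Q): Z overlaps Q ✓
(Z, S): Z overlaps S ✓
Count: 7.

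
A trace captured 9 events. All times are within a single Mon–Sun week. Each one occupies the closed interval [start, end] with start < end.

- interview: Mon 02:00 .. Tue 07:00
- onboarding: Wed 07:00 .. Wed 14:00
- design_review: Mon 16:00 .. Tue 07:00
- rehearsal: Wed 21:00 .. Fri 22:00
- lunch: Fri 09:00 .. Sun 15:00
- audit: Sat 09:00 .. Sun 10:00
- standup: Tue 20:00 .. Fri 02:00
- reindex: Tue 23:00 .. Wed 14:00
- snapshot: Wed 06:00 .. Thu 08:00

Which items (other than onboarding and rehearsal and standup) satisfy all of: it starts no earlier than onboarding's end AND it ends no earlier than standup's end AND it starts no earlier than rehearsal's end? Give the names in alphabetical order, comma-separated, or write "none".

Conditions: its start is no earlier than onboarding's end (X.start >= Wed 14:00) AND its end is no earlier than standup's end (X.end >= Fri 02:00) AND its start is no earlier than rehearsal's end (X.start >= Fri 22:00).
audit: start Sat 09:00 >= Wed 14:00? ✓; end Sun 10:00 >= Fri 02:00? ✓; start Sat 09:00 >= Fri 22:00? ✓ → yes.
design_review: start Mon 16:00 >= Wed 14:00? ✗; end Tue 07:00 >= Fri 02:00? ✗; start Mon 16:00 >= Fri 22:00? ✗ → no.
interview: start Mon 02:00 >= Wed 14:00? ✗; end Tue 07:00 >= Fri 02:00? ✗; start Mon 02:00 >= Fri 22:00? ✗ → no.
lunch: start Fri 09:00 >= Wed 14:00? ✓; end Sun 15:00 >= Fri 02:00? ✓; start Fri 09:00 >= Fri 22:00? ✗ → no.
reindex: start Tue 23:00 >= Wed 14:00? ✗; end Wed 14:00 >= Fri 02:00? ✗; start Tue 23:00 >= Fri 22:00? ✗ → no.
snapshot: start Wed 06:00 >= Wed 14:00? ✗; end Thu 08:00 >= Fri 02:00? ✗; start Wed 06:00 >= Fri 22:00? ✗ → no.
Result: audit.

audit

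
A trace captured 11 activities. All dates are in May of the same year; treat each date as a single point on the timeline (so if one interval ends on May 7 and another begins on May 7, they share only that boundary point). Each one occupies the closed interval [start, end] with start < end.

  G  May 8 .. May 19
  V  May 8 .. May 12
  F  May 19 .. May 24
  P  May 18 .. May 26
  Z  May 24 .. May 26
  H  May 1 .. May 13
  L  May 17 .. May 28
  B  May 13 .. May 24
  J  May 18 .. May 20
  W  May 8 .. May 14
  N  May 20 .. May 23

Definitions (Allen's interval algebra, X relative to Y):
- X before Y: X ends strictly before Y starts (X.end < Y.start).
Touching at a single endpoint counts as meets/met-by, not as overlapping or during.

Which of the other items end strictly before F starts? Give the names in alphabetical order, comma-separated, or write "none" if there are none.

H, V, W

Target F = [May 19, May 24].
B [May 13, May 24] → finished-by → no.
G [May 8, May 19] → meets → no.
H [May 1, May 13] → before → yes.
J [May 18, May 20] → overlaps → no.
L [May 17, May 28] → contains → no.
N [May 20, May 23] → during → no.
P [May 18, May 26] → contains → no.
V [May 8, May 12] → before → yes.
W [May 8, May 14] → before → yes.
Z [May 24, May 26] → met-by → no.
Result: H, V, W.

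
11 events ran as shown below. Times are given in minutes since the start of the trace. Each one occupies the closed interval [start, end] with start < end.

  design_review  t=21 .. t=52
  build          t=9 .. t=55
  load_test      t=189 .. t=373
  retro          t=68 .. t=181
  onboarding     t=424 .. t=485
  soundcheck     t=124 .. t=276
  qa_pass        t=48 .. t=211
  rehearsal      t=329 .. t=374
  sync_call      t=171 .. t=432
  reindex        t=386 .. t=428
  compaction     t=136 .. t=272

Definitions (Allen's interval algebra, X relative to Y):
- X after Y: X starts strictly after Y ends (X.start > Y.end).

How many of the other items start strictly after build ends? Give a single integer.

Target build = [t=9, t=55].
compaction [t=136, t=272] → after → counts.
design_review [t=21, t=52] → during → no.
load_test [t=189, t=373] → after → counts.
onboarding [t=424, t=485] → after → counts.
qa_pass [t=48, t=211] → overlapped-by → no.
rehearsal [t=329, t=374] → after → counts.
reindex [t=386, t=428] → after → counts.
retro [t=68, t=181] → after → counts.
soundcheck [t=124, t=276] → after → counts.
sync_call [t=171, t=432] → after → counts.
Total: 8.

8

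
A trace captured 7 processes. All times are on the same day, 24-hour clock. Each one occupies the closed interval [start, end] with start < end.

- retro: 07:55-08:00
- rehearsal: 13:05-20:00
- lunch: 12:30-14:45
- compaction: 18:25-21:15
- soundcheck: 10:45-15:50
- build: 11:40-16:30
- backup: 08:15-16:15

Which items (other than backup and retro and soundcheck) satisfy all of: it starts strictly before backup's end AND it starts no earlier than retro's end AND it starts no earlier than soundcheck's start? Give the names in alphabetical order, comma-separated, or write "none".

build, lunch, rehearsal

Conditions: its start is strictly before backup's end (X.start < 16:15) AND its start is no earlier than retro's end (X.start >= 08:00) AND its start is no earlier than soundcheck's start (X.start >= 10:45).
build: start 11:40 < 16:15? ✓; start 11:40 >= 08:00? ✓; start 11:40 >= 10:45? ✓ → yes.
compaction: start 18:25 < 16:15? ✗; start 18:25 >= 08:00? ✓; start 18:25 >= 10:45? ✓ → no.
lunch: start 12:30 < 16:15? ✓; start 12:30 >= 08:00? ✓; start 12:30 >= 10:45? ✓ → yes.
rehearsal: start 13:05 < 16:15? ✓; start 13:05 >= 08:00? ✓; start 13:05 >= 10:45? ✓ → yes.
Result: build, lunch, rehearsal.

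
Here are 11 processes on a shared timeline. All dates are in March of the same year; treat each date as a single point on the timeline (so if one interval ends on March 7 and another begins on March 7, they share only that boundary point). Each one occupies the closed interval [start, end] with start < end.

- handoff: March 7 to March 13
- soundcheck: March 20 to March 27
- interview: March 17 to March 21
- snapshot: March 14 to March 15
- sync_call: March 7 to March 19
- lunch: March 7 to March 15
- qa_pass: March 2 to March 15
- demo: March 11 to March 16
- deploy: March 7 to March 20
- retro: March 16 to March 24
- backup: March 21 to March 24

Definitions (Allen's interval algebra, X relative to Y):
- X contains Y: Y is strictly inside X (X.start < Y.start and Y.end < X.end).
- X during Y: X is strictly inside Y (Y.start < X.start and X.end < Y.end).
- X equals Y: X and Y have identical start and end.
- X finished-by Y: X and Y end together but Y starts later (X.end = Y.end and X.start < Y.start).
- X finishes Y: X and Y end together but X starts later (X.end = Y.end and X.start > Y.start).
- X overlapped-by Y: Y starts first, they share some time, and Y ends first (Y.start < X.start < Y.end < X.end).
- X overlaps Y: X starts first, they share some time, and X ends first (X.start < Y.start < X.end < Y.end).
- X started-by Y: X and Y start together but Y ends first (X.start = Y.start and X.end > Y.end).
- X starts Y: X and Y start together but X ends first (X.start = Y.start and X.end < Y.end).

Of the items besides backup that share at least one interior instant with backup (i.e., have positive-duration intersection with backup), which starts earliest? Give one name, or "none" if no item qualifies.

Target backup = [March 21, March 24].
demo [March 11, March 16] → before → excluded.
deploy [March 7, March 20] → before → excluded.
handoff [March 7, March 13] → before → excluded.
interview [March 17, March 21] → meets → excluded.
lunch [March 7, March 15] → before → excluded.
qa_pass [March 2, March 15] → before → excluded.
retro [March 16, March 24] → finished-by → candidate.
snapshot [March 14, March 15] → before → excluded.
soundcheck [March 20, March 27] → contains → candidate.
sync_call [March 7, March 19] → before → excluded.
Among candidates, earliest start is March 16 → retro.

retro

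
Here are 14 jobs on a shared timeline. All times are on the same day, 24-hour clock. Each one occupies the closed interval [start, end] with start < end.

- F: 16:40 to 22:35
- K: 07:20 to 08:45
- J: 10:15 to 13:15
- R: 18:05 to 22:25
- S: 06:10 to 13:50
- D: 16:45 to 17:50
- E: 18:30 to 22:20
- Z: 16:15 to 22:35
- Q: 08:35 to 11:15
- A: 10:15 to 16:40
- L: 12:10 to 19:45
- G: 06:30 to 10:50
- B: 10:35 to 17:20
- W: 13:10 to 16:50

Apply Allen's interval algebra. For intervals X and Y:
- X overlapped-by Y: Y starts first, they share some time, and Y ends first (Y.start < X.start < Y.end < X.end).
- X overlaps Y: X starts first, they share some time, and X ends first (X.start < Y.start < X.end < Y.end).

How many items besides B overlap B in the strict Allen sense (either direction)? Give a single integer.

9

Target B = [10:35, 17:20].
A [10:15, 16:40] → overlaps → counts.
D [16:45, 17:50] → overlapped-by → counts.
E [18:30, 22:20] → after → no.
F [16:40, 22:35] → overlapped-by → counts.
G [06:30, 10:50] → overlaps → counts.
J [10:15, 13:15] → overlaps → counts.
K [07:20, 08:45] → before → no.
L [12:10, 19:45] → overlapped-by → counts.
Q [08:35, 11:15] → overlaps → counts.
R [18:05, 22:25] → after → no.
S [06:10, 13:50] → overlaps → counts.
W [13:10, 16:50] → during → no.
Z [16:15, 22:35] → overlapped-by → counts.
Total: 9.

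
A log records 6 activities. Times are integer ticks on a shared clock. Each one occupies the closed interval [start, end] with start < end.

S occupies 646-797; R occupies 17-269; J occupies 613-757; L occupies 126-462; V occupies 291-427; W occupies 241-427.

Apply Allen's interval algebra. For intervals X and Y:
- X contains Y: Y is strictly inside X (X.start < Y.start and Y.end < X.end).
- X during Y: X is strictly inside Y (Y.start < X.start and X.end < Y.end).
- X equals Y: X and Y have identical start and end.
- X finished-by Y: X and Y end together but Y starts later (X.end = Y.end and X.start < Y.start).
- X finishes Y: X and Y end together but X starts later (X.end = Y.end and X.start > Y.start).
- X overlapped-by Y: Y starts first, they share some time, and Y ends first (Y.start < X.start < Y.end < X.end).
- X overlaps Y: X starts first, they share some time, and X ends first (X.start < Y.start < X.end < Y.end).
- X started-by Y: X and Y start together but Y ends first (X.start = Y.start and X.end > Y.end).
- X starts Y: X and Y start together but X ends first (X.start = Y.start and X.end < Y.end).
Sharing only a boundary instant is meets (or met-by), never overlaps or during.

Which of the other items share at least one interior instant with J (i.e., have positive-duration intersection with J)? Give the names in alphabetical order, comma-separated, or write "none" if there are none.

S

Target J = [613, 757].
L [126, 462] → before → no.
R [17, 269] → before → no.
S [646, 797] → overlapped-by → yes.
V [291, 427] → before → no.
W [241, 427] → before → no.
Result: S.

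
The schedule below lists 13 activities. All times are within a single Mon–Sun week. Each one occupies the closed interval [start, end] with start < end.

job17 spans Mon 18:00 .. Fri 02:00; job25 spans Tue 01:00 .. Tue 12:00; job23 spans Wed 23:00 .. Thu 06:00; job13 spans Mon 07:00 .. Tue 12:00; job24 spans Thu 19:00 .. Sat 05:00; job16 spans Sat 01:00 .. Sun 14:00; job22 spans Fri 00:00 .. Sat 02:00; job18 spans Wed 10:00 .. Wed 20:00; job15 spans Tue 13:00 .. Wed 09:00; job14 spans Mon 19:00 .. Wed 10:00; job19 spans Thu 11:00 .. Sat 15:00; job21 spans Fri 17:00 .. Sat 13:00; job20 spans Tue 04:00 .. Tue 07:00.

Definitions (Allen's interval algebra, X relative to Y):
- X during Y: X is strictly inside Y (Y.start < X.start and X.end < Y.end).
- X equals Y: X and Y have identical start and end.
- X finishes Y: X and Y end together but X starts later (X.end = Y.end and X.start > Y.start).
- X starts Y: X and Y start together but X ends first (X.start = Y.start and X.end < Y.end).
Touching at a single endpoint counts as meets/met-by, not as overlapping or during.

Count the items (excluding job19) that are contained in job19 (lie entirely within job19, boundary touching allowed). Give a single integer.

Target job19 = [Thu 11:00, Sat 15:00].
job13 [Mon 07:00, Tue 12:00] → before → no.
job14 [Mon 19:00, Wed 10:00] → before → no.
job15 [Tue 13:00, Wed 09:00] → before → no.
job16 [Sat 01:00, Sun 14:00] → overlapped-by → no.
job17 [Mon 18:00, Fri 02:00] → overlaps → no.
job18 [Wed 10:00, Wed 20:00] → before → no.
job20 [Tue 04:00, Tue 07:00] → before → no.
job21 [Fri 17:00, Sat 13:00] → during → counts.
job22 [Fri 00:00, Sat 02:00] → during → counts.
job23 [Wed 23:00, Thu 06:00] → before → no.
job24 [Thu 19:00, Sat 05:00] → during → counts.
job25 [Tue 01:00, Tue 12:00] → before → no.
Total: 3.

3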